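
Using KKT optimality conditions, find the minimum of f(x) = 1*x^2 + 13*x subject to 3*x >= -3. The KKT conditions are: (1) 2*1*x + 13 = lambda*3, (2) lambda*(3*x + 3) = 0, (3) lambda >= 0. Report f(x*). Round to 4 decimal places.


Step 1: Try lambda = 0 (constraint inactive).
x_unc = -13/(2*1) = -6.5
Check: 3*-6.5 = -19.5 < -3 -- violated!
Step 2: Constraint must be active: 3*x = -3
x* = -3/3 = -1.0
lambda = (2*1*(-1.0) + 13)/3 = 3.6667
Step 3: Compute optimal value.
f(x*) = 1*(-1.0)^2 + 13*(-1.0) = -12.0


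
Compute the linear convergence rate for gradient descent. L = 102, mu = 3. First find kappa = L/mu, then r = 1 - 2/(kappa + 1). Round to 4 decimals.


Step 1: Compute the condition number.
kappa = L/mu = 102/3 = 34.0
Step 2: Compute the convergence rate.
r = 1 - 2/(kappa + 1) = 1 - 2*mu/(L + mu) = (L - mu)/(L + mu) = 99/105 = 0.9429


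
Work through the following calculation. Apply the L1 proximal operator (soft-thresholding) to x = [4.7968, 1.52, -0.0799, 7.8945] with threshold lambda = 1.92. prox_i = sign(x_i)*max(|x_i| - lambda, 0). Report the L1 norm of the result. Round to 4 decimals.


Soft-thresholding with lambda = 1.92:
prox(4.7968) = sign(4.7968)*max(|4.7968| - 1.92, 0) = 2.8768
prox(1.52) = sign(1.52)*max(|1.52| - 1.92, 0) = 0.0
prox(-0.0799) = sign(-0.0799)*max(|-0.0799| - 1.92, 0) = 0.0
prox(7.8945) = sign(7.8945)*max(|7.8945| - 1.92, 0) = 5.9745
prox(x) = [2.8768, 0.0, 0.0, 5.9745]
||prox(x)||_1 = 2.8768 + 0.0 + 0.0 + 5.9745 = 8.8513


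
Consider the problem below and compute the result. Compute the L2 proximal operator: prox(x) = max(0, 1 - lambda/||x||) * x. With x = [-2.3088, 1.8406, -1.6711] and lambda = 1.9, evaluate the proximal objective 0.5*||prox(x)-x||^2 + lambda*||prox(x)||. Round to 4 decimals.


Step 1: Compute ||x||.
||x|| = 3.3928
Step 2: Compute scaling factor.
scale = max(0, 1 - 1.9/3.3928) = 0.44
Step 3: prox(x) = [-1.0158, 0.8098, -0.7353]
||prox(x)|| = 1.4928
Step 4: Proximal objective.
0.5*||prox-x||^2 = 1.805
lambda*||prox|| = 2.8363
Total = 4.6413


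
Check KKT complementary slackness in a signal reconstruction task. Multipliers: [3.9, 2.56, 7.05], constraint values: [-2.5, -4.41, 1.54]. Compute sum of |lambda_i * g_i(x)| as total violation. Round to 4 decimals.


KKT complementary slackness check:
lambda_1 * g_1 = 3.9 * -2.5 = -9.75
lambda_2 * g_2 = 2.56 * -4.41 = -11.2896
lambda_3 * g_3 = 7.05 * 1.54 = 10.857
Total violation = 9.75 + 11.2896 + 10.857 = 31.8966


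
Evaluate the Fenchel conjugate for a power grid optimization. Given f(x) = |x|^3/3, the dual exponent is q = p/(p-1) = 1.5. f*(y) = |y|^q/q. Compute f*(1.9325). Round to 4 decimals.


The conjugate exponent q satisfies 1/p + 1/q = 1.
p = 3, so q = 3/(3 - 1) = 1.5
|y|^q = 1.9325^1.5 = 2.6865
f*(1.9325) = 2.6865 / 1.5 = 1.791


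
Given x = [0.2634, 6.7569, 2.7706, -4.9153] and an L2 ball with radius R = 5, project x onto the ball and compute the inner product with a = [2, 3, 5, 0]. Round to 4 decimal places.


Step 1: Compute ||x|| (intermediates to 6 decimals).
||x|| = sqrt(0.2634^2 + 6.7569^2 + 2.7706^2 + (-4.9153)^2) = 8.806899
Step 2: Project.
Since ||x|| > R, scale = R/||x|| = 5/8.806899 = 0.567737, proj(x) = scale * x
proj(x) = [0.149542, 3.836142, 1.572972, -2.790598]
Step 3: Dot product.
a^T * proj(x) = 2*0.149542 + 3*3.836142 + 5*1.572972 + 0*(-2.790598) = 19.6724


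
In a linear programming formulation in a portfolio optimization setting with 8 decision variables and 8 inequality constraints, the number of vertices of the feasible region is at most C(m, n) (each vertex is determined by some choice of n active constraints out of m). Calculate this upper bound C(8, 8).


Each vertex corresponds to some choice of n active constraints out of m, so the number of vertices is at most C(m, n) = m! / (n!(m-n)!).
m = 8, n = 8
Numerator: 8 * 7 * 6 * 5 * 4 * 3 * 2 * 1
Denominator: 8! = 40320
C(8, 8) = 1


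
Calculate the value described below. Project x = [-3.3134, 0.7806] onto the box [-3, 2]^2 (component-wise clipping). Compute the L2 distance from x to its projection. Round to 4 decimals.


Project each component onto [-3, 2].
clip(-3.3134) = -3.0, clip(0.7806) = 0.7806
Projection = [-3.0, 0.7806]
Squared diffs: [0.0982, 0.0]
Distance = sqrt(0.0982) = 0.3134


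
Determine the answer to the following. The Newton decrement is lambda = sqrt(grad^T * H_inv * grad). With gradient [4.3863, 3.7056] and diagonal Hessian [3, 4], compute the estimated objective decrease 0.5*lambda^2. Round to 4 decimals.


Step 1: H is diagonal, so H^(-1) * g = [1.4621, 0.9264].
Step 2: g^T H^(-1) g = sum_i g_i^2 / H_ii
  = (4.3863)^2/3 + (3.7056)^2/4
  = 6.4132 + 3.4329 = 9.8461
Step 3: Objective decrease = 0.5 * g^T H^(-1) g = 4.923


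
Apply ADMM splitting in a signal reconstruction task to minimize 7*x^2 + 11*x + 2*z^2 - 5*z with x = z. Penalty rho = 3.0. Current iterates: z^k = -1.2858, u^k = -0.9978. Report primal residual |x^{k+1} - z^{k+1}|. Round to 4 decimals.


ADMM iteration with rho = 3.0, z^k = -1.2858, u^k = -0.9978
Step 1: x-update.
Minimize 7*x^2 + 11*x + (3.0/2)*(x + 1.2858 - 0.9978)^2
FOC: (2*7 + 3.0)*x = -11 + 3.0*(-1.2858 + 0.9978)
x^{k+1} = -0.6979
Step 2: z-update.
Minimize 2*z^2 - 5*z + (3.0/2)*(-0.6979 - z - 0.9978)^2
FOC: (2*2 + 3.0)*z = 5 + 3.0*(-0.6979 - 0.9978)
z^{k+1} = -0.0124
Step 3: u-update.
u^{k+1} = -0.9978 - 0.6979 + 0.0124 = -1.6832
Step 4: Primal residual = |-0.6979 + 0.0124| = 0.6854


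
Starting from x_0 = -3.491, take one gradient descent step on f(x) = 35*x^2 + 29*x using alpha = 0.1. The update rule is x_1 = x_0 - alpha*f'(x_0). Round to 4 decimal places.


We compute the gradient at x_0 and apply the update.
f'(x) = 70*x + 29
f'(-3.491) = 70*-3.491 + 29 = -215.37
x_1 = -3.491 - 0.1*-215.37 = 18.046


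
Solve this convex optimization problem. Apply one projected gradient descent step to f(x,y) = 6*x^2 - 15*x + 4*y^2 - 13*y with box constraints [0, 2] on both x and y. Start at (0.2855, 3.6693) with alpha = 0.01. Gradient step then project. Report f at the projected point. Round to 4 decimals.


Step 1: Compute gradient at (0.2855, 3.6693).
grad_x = 2*6*0.2855 - 15 = -11.574
grad_y = 2*4*3.6693 - 13 = 16.3544
Step 2: Gradient step.
x_raw = 0.2855 - 0.01*-11.574 = 0.4012
y_raw = 3.6693 - 0.01*16.3544 = 3.5058
Step 3: Project onto [0, 2].
x_proj = clip(0.4012) = 0.4012
y_proj = clip(3.5058) = 2.0
Step 4: Evaluate f.
f(0.4012, 2.0) = -15.0526


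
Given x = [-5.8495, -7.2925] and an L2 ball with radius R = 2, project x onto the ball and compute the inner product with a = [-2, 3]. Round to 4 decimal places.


Step 1: Compute ||x|| (intermediates to 6 decimals).
||x|| = sqrt((-5.8495)^2 + (-7.2925)^2) = 9.348647
Step 2: Project.
Since ||x|| > R, scale = R/||x|| = 2/9.348647 = 0.213935, proj(x) = scale * x
proj(x) = [-1.251413, -1.560121]
Step 3: Dot product.
a^T * proj(x) = -2*(-1.251413) + 3*(-1.560121) = -2.1775


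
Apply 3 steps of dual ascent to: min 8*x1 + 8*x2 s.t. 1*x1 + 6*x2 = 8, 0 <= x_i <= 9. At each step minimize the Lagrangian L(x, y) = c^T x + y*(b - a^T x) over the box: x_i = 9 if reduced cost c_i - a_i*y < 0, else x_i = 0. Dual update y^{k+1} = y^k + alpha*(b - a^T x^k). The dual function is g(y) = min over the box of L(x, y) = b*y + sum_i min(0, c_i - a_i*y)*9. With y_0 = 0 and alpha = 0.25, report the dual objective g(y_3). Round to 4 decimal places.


Dual ascent for LP: min 8*x1 + 8*x2, 1*x1 + 6*x2 = 8, 0 <= x_i <= 9
Step 1: y^k = 0.0, reduced costs: (8.0, 8.0)
  x^k = (0.0, 0.0), subgradient = b - a^T x = 8.0
  y^{k+1} = 0.0 + 0.25*8.0 = 2.0
Step 2: y^k = 2.0, reduced costs: (6.0, -4.0)
  x^k = (0.0, 9.0), subgradient = b - a^T x = -46.0
  y^{k+1} = 2.0 + 0.25*-46.0 = -9.5
Step 3: y^k = -9.5, reduced costs: (17.5, 65.0)
  x^k = (0.0, 0.0), subgradient = b - a^T x = 8.0
  y^{k+1} = -9.5 + 0.25*8.0 = -7.5
Dual objective at y_3 = -7.5: reduced costs (15.5, 53.0), box minimizer x = (0.0, 0.0)
g(y_3) = b*y + (c1 - a1*y)*x1 + (c2 - a2*y)*x2 = 8*(-7.5) + 15.5*0.0 + 53.0*0.0 = -60.0 + 0.0 + 0.0 = -60.0


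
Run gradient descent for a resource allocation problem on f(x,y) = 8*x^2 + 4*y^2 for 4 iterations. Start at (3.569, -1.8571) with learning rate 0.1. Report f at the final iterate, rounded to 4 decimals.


Gradient descent on f(x,y) = 8*x^2 + 4*y^2.
Starting point: (3.569, -1.8571), alpha = 0.1
Step 1: grad_x = 2*8*3.569 = 57.104, grad_y = 2*4*-1.8571 = -14.8568
  x_1 = 3.569 - 0.1*57.104 = -2.1414
  y_1 = -1.8571 - 0.1*-14.8568 = -0.3714
Step 2: grad_x = 2*8*-2.1414 = -34.2624, grad_y = 2*4*-0.3714 = -2.9714
  x_2 = -2.1414 - 0.1*-34.2624 = 1.2848
  y_2 = -0.3714 - 0.1*-2.9714 = -0.0743
Step 3: grad_x = 2*8*1.2848 = 20.5574, grad_y = 2*4*-0.0743 = -0.5943
  x_3 = 1.2848 - 0.1*20.5574 = -0.7709
  y_3 = -0.0743 - 0.1*-0.5943 = -0.0149
Step 4: grad_x = 2*8*-0.7709 = -12.3345, grad_y = 2*4*-0.0149 = -0.1189
  x_4 = -0.7709 - 0.1*-12.3345 = 0.4625
  y_4 = -0.0149 - 0.1*-0.1189 = -0.003
f(0.4625, -0.003) = 8*0.4625^2 + 4*(-0.003)^2 = 1.7116


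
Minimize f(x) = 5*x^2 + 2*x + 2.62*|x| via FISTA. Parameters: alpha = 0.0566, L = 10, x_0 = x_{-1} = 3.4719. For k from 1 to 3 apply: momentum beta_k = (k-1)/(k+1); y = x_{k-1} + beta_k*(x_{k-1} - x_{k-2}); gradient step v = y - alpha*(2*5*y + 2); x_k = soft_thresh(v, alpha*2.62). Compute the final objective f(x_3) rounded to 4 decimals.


FISTA on f(x) = 5*x^2 + 2*x + 2.62*|x|
L = 10, alpha = 0.0566
Iteration 1: beta = 0.0, y = 3.4719 + 0.0*(3.4719 - 3.4719) = 3.4719
  grad(y) = 36.719, v = y - alpha*grad = 1.3936
  prox(v) = soft_thresh(1.3936, 0.1483) = 1.2453
Iteration 2: beta = 0.3333, y = 1.2453 + 0.3333*(1.2453 - 3.4719) = 0.5031
  grad(y) = 7.0312, v = y - alpha*grad = 0.1052
  prox(v) = soft_thresh(0.1052, 0.1483) = 0.0
Iteration 3: beta = 0.5, y = 0.0 + 0.5*(0.0 - 1.2453) = -0.6227
  grad(y) = -4.2266, v = y - alpha*grad = -0.3834
  prox(v) = soft_thresh(-0.3834, 0.1483) = -0.2351
f(x_3) = 5*(-0.2351)^2 + 2*(-0.2351) + 2.62*|-0.2351| = 0.4222


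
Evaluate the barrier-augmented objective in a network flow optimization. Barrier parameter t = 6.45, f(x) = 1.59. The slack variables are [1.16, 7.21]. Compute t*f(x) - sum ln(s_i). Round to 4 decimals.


Step 1: Compute log-barrier.
ln values: [0.1484, 1.9755]
phi = -(0.1484 + 1.9755) = -2.1239
Step 2: Compute augmented objective.
t*f(x) = 6.45*1.59 = 10.2555
Total = 10.2555 - 2.1239 = 8.1316


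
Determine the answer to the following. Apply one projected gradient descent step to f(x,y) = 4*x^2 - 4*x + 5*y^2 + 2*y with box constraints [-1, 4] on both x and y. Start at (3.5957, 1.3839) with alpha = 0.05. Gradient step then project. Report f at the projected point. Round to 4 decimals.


Step 1: Compute gradient at (3.5957, 1.3839).
grad_x = 2*4*3.5957 - 4 = 24.7656
grad_y = 2*5*1.3839 + 2 = 15.839
Step 2: Gradient step.
x_raw = 3.5957 - 0.05*24.7656 = 2.3574
y_raw = 1.3839 - 0.05*15.839 = 0.592
Step 3: Project onto [-1, 4].
x_proj = clip(2.3574) = 2.3574
y_proj = clip(0.592) = 0.592
Step 4: Evaluate f.
f(2.3574, 0.592) = 15.736


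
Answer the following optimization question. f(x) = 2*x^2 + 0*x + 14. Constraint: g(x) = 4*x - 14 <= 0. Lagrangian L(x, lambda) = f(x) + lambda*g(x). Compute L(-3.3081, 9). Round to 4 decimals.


Step 1: Evaluate f(x).
f(-3.3081) = 2*(-3.3081)^2 + 0*(-3.3081) + 14 = 35.8871
Step 2: Evaluate g(x).
g(-3.3081) = 4*-3.3081 - 14 = -27.2324
Step 3: Compute Lagrangian.
L = 35.8871 + 9*-27.2324 = -209.2045


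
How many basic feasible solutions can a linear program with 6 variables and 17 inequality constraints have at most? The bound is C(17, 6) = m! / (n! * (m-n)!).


Each vertex corresponds to some choice of n active constraints out of m, so the number of vertices is at most C(m, n) = m! / (n!(m-n)!).
m = 17, n = 6
Numerator: 17 * 16 * 15 * 14 * 13 * 12
Denominator: 6! = 720
C(17, 6) = 12376


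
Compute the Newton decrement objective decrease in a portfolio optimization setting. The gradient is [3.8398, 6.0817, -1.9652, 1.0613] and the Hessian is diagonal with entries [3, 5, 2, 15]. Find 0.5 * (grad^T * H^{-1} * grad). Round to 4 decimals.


Step 1: H is diagonal, so H^(-1) * g = [1.2799, 1.2163, -0.9826, 0.0708].
Step 2: g^T H^(-1) g = sum_i g_i^2 / H_ii
  = (3.8398)^2/3 + (6.0817)^2/5 + (-1.9652)^2/2 + (1.0613)^2/15
  = 4.9147 + 7.3974 + 1.931 + 0.0751 = 14.3182
Step 3: Objective decrease = 0.5 * g^T H^(-1) g = 7.1591


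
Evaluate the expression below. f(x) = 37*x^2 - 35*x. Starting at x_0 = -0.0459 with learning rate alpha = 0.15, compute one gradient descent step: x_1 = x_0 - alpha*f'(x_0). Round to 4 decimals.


We compute the gradient at x_0 and apply the update.
f'(x) = 74*x - 35
f'(-0.0459) = 74*-0.0459 - 35 = -38.3966
x_1 = -0.0459 - 0.15*-38.3966 = 5.7136


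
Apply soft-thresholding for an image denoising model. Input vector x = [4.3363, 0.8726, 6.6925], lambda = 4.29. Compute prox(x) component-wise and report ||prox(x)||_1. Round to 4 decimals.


Soft-thresholding with lambda = 4.29:
prox(4.3363) = sign(4.3363)*max(|4.3363| - 4.29, 0) = 0.0463
prox(0.8726) = sign(0.8726)*max(|0.8726| - 4.29, 0) = 0.0
prox(6.6925) = sign(6.6925)*max(|6.6925| - 4.29, 0) = 2.4025
prox(x) = [0.0463, 0.0, 2.4025]
||prox(x)||_1 = 0.0463 + 0.0 + 2.4025 = 2.4488


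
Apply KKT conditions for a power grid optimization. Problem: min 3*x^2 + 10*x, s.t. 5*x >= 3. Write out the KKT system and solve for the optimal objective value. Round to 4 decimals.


Step 1: Try lambda = 0 (constraint inactive).
x_unc = -10/(2*3) = -1.6667
Check: 5*-1.6667 = -8.3335 < 3 -- violated!
Step 2: Constraint must be active: 5*x = 3
x* = 3/5 = 0.6
lambda = (2*3*0.6 + 10)/5 = 2.72
Step 3: Compute optimal value.
f(x*) = 3*0.6^2 + 10*0.6 = 7.08


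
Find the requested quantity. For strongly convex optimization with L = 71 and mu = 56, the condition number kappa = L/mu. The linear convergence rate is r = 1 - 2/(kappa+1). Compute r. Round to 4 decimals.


Step 1: Compute the condition number.
kappa = L/mu = 71/56 = 1.2679
Step 2: Compute the convergence rate.
r = 1 - 2/(kappa + 1) = 1 - 2*mu/(L + mu) = (L - mu)/(L + mu) = 15/127 = 0.1181


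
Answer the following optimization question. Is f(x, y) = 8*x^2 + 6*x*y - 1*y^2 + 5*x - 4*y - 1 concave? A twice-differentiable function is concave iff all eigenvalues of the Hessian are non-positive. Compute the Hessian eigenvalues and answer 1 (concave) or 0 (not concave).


The Hessian of f(x,y) = 8*x^2 + 6*x*y - 1*y^2 + 5*x - 4*y - 1 is:
H = [[16, 6], [6, -2]]
Trace = 16 - 2 = 14
Determinant = 16*-2 - (6)^2 = -68
Discriminant = (14)^2 - 4*-68 = 468.0
Eigenvalues: lambda_1 = -3.8167, lambda_2 = 17.8167
The function is not concave.

0


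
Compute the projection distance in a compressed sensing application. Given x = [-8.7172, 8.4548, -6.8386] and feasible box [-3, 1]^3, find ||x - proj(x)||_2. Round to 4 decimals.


Project each component onto [-3, 1].
clip(-8.7172) = -3.0, clip(8.4548) = 1.0, clip(-6.8386) = -3.0
Projection = [-3.0, 1.0, -3.0]
Squared diffs: [32.6864, 55.574, 14.7348]
Distance = sqrt(102.9952) = 10.1487


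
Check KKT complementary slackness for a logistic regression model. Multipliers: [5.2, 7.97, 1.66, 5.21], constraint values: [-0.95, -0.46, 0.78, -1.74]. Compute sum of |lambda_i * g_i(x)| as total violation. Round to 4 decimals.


KKT complementary slackness check:
lambda_1 * g_1 = 5.2 * -0.95 = -4.94
lambda_2 * g_2 = 7.97 * -0.46 = -3.6662
lambda_3 * g_3 = 1.66 * 0.78 = 1.2948
lambda_4 * g_4 = 5.21 * -1.74 = -9.0654
Total violation = 4.94 + 3.6662 + 1.2948 + 9.0654 = 18.9664


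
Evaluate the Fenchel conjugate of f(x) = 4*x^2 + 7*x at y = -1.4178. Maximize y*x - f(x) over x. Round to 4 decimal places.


f*(y) = sup_x {y*x - a*x^2 - b*x} = sup_x {(y-b)*x - a*x^2}
FOC: (y - b) - 2a*x = 0 => x* = (y - b)/(2a)
x* = (-1.4178 - 7)/(2*4) = -1.0522
f*(-1.4178) = (y-b)^2/(4a) = (-1.4178 - 7)^2/(4*4)
= 70.8594/16 = 4.4287


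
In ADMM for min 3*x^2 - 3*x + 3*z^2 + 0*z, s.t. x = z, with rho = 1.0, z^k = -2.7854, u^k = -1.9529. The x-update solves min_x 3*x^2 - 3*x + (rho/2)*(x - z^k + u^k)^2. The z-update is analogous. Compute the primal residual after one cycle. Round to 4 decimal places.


ADMM iteration with rho = 1.0, z^k = -2.7854, u^k = -1.9529
Step 1: x-update.
Minimize 3*x^2 - 3*x + (1.0/2)*(x + 2.7854 - 1.9529)^2
FOC: (2*3 + 1.0)*x = 3 + 1.0*(-2.7854 + 1.9529)
x^{k+1} = 0.3096
Step 2: z-update.
Minimize 3*z^2 + 0*z + (1.0/2)*(0.3096 - z - 1.9529)^2
FOC: (2*3 + 1.0)*z = 0 + 1.0*(0.3096 - 1.9529)
z^{k+1} = -0.2348
Step 3: u-update.
u^{k+1} = -1.9529 + 0.3096 + 0.2348 = -1.4085
Step 4: Primal residual = |0.3096 + 0.2348| = 0.5444


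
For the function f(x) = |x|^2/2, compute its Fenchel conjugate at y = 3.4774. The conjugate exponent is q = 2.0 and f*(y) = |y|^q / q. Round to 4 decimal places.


The conjugate exponent q satisfies 1/p + 1/q = 1.
p = 2, so q = 2/(2 - 1) = 2.0
|y|^q = 3.4774^2.0 = 12.0923
f*(3.4774) = 12.0923 / 2.0 = 6.0462


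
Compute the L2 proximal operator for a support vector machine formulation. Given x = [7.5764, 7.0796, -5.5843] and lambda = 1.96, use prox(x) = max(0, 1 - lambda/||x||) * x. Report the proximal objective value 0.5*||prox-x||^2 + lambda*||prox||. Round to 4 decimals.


Step 1: Compute ||x||.
||x|| = 11.7774
Step 2: Compute scaling factor.
scale = max(0, 1 - 1.96/11.7774) = 0.8336
Step 3: prox(x) = [6.3155, 5.9014, -4.655]
||prox(x)|| = 9.8174
Step 4: Proximal objective.
0.5*||prox-x||^2 = 1.9208
lambda*||prox|| = 19.2421
Total = 21.1629


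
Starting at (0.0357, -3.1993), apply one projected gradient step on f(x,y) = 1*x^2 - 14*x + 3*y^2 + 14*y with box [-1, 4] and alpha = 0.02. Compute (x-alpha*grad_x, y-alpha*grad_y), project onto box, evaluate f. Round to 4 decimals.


Step 1: Compute gradient at (0.0357, -3.1993).
grad_x = 2*1*0.0357 - 14 = -13.9286
grad_y = 2*3*-3.1993 + 14 = -5.1958
Step 2: Gradient step.
x_raw = 0.0357 - 0.02*-13.9286 = 0.3143
y_raw = -3.1993 - 0.02*-5.1958 = -3.0954
Step 3: Project onto [-1, 4].
x_proj = clip(0.3143) = 0.3143
y_proj = clip(-3.0954) = -1.0
Step 4: Evaluate f.
f(0.3143, -1.0) = -15.301


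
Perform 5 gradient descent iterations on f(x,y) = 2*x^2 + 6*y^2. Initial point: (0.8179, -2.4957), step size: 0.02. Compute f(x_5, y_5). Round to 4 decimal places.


Gradient descent on f(x,y) = 2*x^2 + 6*y^2.
Starting point: (0.8179, -2.4957), alpha = 0.02
Step 1: grad_x = 2*2*0.8179 = 3.2716, grad_y = 2*6*-2.4957 = -29.9484
  x_1 = 0.8179 - 0.02*3.2716 = 0.7525
  y_1 = -2.4957 - 0.02*-29.9484 = -1.8967
Step 2: grad_x = 2*2*0.7525 = 3.0099, grad_y = 2*6*-1.8967 = -22.7608
  x_2 = 0.7525 - 0.02*3.0099 = 0.6923
  y_2 = -1.8967 - 0.02*-22.7608 = -1.4415
Step 3: grad_x = 2*2*0.6923 = 2.7691, grad_y = 2*6*-1.4415 = -17.2982
  x_3 = 0.6923 - 0.02*2.7691 = 0.6369
  y_3 = -1.4415 - 0.02*-17.2982 = -1.0956
Step 4: grad_x = 2*2*0.6369 = 2.5476, grad_y = 2*6*-1.0956 = -13.1466
  x_4 = 0.6369 - 0.02*2.5476 = 0.5859
  y_4 = -1.0956 - 0.02*-13.1466 = -0.8326
Step 5: grad_x = 2*2*0.5859 = 2.3438, grad_y = 2*6*-0.8326 = -9.9914
  x_5 = 0.5859 - 0.02*2.3438 = 0.5391
  y_5 = -0.8326 - 0.02*-9.9914 = -0.6328
f(0.5391, -0.6328) = 2*0.5391^2 + 6*(-0.6328)^2 = 2.9837


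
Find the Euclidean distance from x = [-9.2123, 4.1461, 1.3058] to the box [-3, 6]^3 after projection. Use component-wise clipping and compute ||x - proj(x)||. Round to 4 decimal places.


Project each component onto [-3, 6].
clip(-9.2123) = -3.0, clip(4.1461) = 4.1461, clip(1.3058) = 1.3058
Projection = [-3.0, 4.1461, 1.3058]
Squared diffs: [38.5927, 0.0, 0.0]
Distance = sqrt(38.5927) = 6.2123


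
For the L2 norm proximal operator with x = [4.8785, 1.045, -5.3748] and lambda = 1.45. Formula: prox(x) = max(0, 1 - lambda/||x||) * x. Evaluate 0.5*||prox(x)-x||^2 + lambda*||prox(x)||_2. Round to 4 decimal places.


Step 1: Compute ||x||.
||x|| = 7.3335
Step 2: Compute scaling factor.
scale = max(0, 1 - 1.45/7.3335) = 0.8023
Step 3: prox(x) = [3.9139, 0.8384, -4.3121]
||prox(x)|| = 5.8835
Step 4: Proximal objective.
0.5*||prox-x||^2 = 1.0513
lambda*||prox|| = 8.5311
Total = 9.5823


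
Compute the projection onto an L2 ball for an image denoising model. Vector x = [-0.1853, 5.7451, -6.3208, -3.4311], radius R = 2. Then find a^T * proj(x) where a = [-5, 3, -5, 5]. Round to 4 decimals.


Step 1: Compute ||x|| (intermediates to 6 decimals).
||x|| = sqrt((-0.1853)^2 + 5.7451^2 + (-6.3208)^2 + (-3.4311)^2) = 9.206816
Step 2: Project.
Since ||x|| > R, scale = R/||x|| = 2/9.206816 = 0.21723, proj(x) = scale * x
proj(x) = [-0.040253, 1.248008, -1.373067, -0.745338]
Step 3: Dot product.
a^T * proj(x) = -5*(-0.040253) + 3*1.248008 - 5*(-1.373067) + 5*(-0.745338) = 7.0839


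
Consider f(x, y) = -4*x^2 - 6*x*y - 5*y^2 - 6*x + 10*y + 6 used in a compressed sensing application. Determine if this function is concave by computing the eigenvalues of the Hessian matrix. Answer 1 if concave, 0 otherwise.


The Hessian of f(x,y) = -4*x^2 - 6*x*y - 5*y^2 - 6*x + 10*y + 6 is:
H = [[-8, -6], [-6, -10]]
Trace = -8 - 10 = -18
Determinant = -8*-10 - (-6)^2 = 44
Discriminant = (-18)^2 - 4*44 = 148.0
Eigenvalues: lambda_1 = -15.0828, lambda_2 = -2.9172
The function is concave.

1


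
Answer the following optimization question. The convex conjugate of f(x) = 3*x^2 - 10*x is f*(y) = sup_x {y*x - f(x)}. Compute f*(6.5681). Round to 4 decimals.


f*(y) = sup_x {y*x - a*x^2 - b*x} = sup_x {(y-b)*x - a*x^2}
FOC: (y - b) - 2a*x = 0 => x* = (y - b)/(2a)
x* = (6.5681 + 10)/(2*3) = 2.7614
f*(6.5681) = (y-b)^2/(4a) = (6.5681 + 10)^2/(4*3)
= 274.5019/12 = 22.8752


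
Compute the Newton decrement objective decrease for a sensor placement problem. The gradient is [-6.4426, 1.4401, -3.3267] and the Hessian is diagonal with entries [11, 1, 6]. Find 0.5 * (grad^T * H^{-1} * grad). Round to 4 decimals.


Step 1: H is diagonal, so H^(-1) * g = [-0.5857, 1.4401, -0.5545].
Step 2: g^T H^(-1) g = sum_i g_i^2 / H_ii
  = (-6.4426)^2/11 + (1.4401)^2/1 + (-3.3267)^2/6
  = 3.7734 + 2.0739 + 1.8445 = 7.6917
Step 3: Objective decrease = 0.5 * g^T H^(-1) g = 3.8459


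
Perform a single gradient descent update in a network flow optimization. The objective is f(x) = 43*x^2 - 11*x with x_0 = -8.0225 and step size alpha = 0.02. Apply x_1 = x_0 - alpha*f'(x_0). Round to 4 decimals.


We compute the gradient at x_0 and apply the update.
f'(x) = 86*x - 11
f'(-8.0225) = 86*-8.0225 - 11 = -700.935
x_1 = -8.0225 - 0.02*-700.935 = 5.9962


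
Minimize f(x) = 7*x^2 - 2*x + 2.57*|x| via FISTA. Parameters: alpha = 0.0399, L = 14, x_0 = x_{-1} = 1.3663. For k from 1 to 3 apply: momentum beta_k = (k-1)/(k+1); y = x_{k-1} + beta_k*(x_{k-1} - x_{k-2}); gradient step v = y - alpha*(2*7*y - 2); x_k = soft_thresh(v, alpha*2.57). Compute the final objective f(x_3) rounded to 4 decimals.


FISTA on f(x) = 7*x^2 - 2*x + 2.57*|x|
L = 14, alpha = 0.0399
Iteration 1: beta = 0.0, y = 1.3663 + 0.0*(1.3663 - 1.3663) = 1.3663
  grad(y) = 17.1282, v = y - alpha*grad = 0.6829
  prox(v) = soft_thresh(0.6829, 0.1025) = 0.5803
Iteration 2: beta = 0.3333, y = 0.5803 + 0.3333*(0.5803 - 1.3663) = 0.3184
  grad(y) = 2.457, v = y - alpha*grad = 0.2203
  prox(v) = soft_thresh(0.2203, 0.1025) = 0.1178
Iteration 3: beta = 0.5, y = 0.1178 + 0.5*(0.1178 - 0.5803) = -0.1135
  grad(y) = -3.589, v = y - alpha*grad = 0.0297
  prox(v) = soft_thresh(0.0297, 0.1025) = 0.0
f(x_3) = 7*0.0^2 - 2*0.0 + 2.57*|0.0| = 0.0


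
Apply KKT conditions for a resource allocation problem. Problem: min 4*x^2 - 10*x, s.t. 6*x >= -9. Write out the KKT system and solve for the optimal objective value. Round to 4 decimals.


Step 1: Try lambda = 0 (constraint inactive).
Stationarity: 2*4*x - 10 = 0
x* = 10/(2*4) = 1.25
Check constraint: 6*1.25 = 7.5 >= -9 -- satisfied.
Step 2: Compute optimal value.
f(x*) = 4*1.25^2 - 10*1.25 = -6.25


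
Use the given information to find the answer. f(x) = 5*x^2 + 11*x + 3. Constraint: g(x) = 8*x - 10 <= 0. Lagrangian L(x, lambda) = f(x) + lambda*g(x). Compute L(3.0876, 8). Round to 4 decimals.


Step 1: Evaluate f(x).
f(3.0876) = 5*3.0876^2 + 11*3.0876 + 3 = 84.63
Step 2: Evaluate g(x).
g(3.0876) = 8*3.0876 - 10 = 14.7008
Step 3: Compute Lagrangian.
L = 84.63 + 8*14.7008 = 202.2364


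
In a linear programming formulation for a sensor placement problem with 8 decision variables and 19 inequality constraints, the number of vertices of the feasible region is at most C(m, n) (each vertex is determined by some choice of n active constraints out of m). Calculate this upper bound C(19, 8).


Each vertex corresponds to some choice of n active constraints out of m, so the number of vertices is at most C(m, n) = m! / (n!(m-n)!).
m = 19, n = 8
Numerator: 19 * 18 * 17 * 16 * 15 * 14 * 13 * 12
Denominator: 8! = 40320
C(19, 8) = 75582


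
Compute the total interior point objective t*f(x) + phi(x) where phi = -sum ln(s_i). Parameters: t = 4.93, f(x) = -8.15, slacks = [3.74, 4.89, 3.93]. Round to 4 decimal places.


Step 1: Compute log-barrier.
ln values: [1.3191, 1.5872, 1.3686]
phi = -(1.3191 + 1.5872 + 1.3686) = -4.2749
Step 2: Compute augmented objective.
t*f(x) = 4.93*-8.15 = -40.1795
Total = -40.1795 - 4.2749 = -44.4544


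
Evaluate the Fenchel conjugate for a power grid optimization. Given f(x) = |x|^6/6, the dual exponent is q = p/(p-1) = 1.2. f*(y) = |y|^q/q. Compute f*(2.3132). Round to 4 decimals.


The conjugate exponent q satisfies 1/p + 1/q = 1.
p = 6, so q = 6/(6 - 1) = 1.2
|y|^q = 2.3132^1.2 = 2.7356
f*(2.3132) = 2.7356 / 1.2 = 2.2797


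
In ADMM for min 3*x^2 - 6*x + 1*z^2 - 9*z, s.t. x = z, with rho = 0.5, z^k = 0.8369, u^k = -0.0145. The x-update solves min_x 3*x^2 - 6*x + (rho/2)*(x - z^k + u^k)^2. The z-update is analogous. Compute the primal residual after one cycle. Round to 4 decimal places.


ADMM iteration with rho = 0.5, z^k = 0.8369, u^k = -0.0145
Step 1: x-update.
Minimize 3*x^2 - 6*x + (0.5/2)*(x - 0.8369 - 0.0145)^2
FOC: (2*3 + 0.5)*x = 6 + 0.5*(0.8369 + 0.0145)
x^{k+1} = 0.9886
Step 2: z-update.
Minimize 1*z^2 - 9*z + (0.5/2)*(0.9886 - z - 0.0145)^2
FOC: (2*1 + 0.5)*z = 9 + 0.5*(0.9886 - 0.0145)
z^{k+1} = 3.7948
Step 3: u-update.
u^{k+1} = -0.0145 + 0.9886 - 3.7948 = -2.8207
Step 4: Primal residual = |0.9886 - 3.7948| = 2.8062


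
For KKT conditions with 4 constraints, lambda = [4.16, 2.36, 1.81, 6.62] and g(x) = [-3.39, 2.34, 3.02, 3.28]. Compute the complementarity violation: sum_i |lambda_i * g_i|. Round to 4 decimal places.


KKT complementary slackness check:
lambda_1 * g_1 = 4.16 * -3.39 = -14.1024
lambda_2 * g_2 = 2.36 * 2.34 = 5.5224
lambda_3 * g_3 = 1.81 * 3.02 = 5.4662
lambda_4 * g_4 = 6.62 * 3.28 = 21.7136
Total violation = 14.1024 + 5.5224 + 5.4662 + 21.7136 = 46.8046


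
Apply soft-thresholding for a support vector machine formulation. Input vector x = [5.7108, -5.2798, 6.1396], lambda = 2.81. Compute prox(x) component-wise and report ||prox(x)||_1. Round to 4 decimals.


Soft-thresholding with lambda = 2.81:
prox(5.7108) = sign(5.7108)*max(|5.7108| - 2.81, 0) = 2.9008
prox(-5.2798) = sign(-5.2798)*max(|-5.2798| - 2.81, 0) = -2.4698
prox(6.1396) = sign(6.1396)*max(|6.1396| - 2.81, 0) = 3.3296
prox(x) = [2.9008, -2.4698, 3.3296]
||prox(x)||_1 = 2.9008 + 2.4698 + 3.3296 = 8.7002


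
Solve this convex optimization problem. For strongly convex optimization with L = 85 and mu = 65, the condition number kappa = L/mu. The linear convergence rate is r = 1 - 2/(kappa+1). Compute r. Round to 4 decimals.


Step 1: Compute the condition number.
kappa = L/mu = 85/65 = 1.3077
Step 2: Compute the convergence rate.
r = 1 - 2/(kappa + 1) = 1 - 2*mu/(L + mu) = (L - mu)/(L + mu) = 20/150 = 0.1333


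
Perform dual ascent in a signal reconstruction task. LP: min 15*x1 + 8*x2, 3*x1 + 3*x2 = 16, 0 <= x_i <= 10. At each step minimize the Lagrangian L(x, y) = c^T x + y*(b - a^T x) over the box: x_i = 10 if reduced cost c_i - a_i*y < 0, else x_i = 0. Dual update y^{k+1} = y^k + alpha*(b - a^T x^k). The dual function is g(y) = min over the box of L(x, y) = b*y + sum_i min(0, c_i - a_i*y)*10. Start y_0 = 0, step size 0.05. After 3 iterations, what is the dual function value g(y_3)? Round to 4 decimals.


Dual ascent for LP: min 15*x1 + 8*x2, 3*x1 + 3*x2 = 16, 0 <= x_i <= 10
Step 1: y^k = 0.0, reduced costs: (15.0, 8.0)
  x^k = (0.0, 0.0), subgradient = b - a^T x = 16.0
  y^{k+1} = 0.0 + 0.05*16.0 = 0.8
Step 2: y^k = 0.8, reduced costs: (12.6, 5.6)
  x^k = (0.0, 0.0), subgradient = b - a^T x = 16.0
  y^{k+1} = 0.8 + 0.05*16.0 = 1.6
Step 3: y^k = 1.6, reduced costs: (10.2, 3.2)
  x^k = (0.0, 0.0), subgradient = b - a^T x = 16.0
  y^{k+1} = 1.6 + 0.05*16.0 = 2.4
Dual objective at y_3 = 2.4: reduced costs (7.8, 0.8), box minimizer x = (0.0, 0.0)
g(y_3) = b*y + (c1 - a1*y)*x1 + (c2 - a2*y)*x2 = 16*2.4 + 7.8*0.0 + 0.8*0.0 = 38.4 + 0.0 + 0.0 = 38.4


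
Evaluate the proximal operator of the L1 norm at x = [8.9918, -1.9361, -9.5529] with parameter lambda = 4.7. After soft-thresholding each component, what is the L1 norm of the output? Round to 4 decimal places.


Soft-thresholding with lambda = 4.7:
prox(8.9918) = sign(8.9918)*max(|8.9918| - 4.7, 0) = 4.2918
prox(-1.9361) = sign(-1.9361)*max(|-1.9361| - 4.7, 0) = 0.0
prox(-9.5529) = sign(-9.5529)*max(|-9.5529| - 4.7, 0) = -4.8529
prox(x) = [4.2918, 0.0, -4.8529]
||prox(x)||_1 = 4.2918 + 0.0 + 4.8529 = 9.1447


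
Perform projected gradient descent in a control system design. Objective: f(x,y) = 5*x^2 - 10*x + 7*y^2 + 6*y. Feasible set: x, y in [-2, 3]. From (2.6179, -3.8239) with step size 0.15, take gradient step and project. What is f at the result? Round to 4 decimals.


Step 1: Compute gradient at (2.6179, -3.8239).
grad_x = 2*5*2.6179 - 10 = 16.179
grad_y = 2*7*-3.8239 + 6 = -47.5346
Step 2: Gradient step.
x_raw = 2.6179 - 0.15*16.179 = 0.1911
y_raw = -3.8239 - 0.15*-47.5346 = 3.3063
Step 3: Project onto [-2, 3].
x_proj = clip(0.1911) = 0.1911
y_proj = clip(3.3063) = 3.0
Step 4: Evaluate f.
f(0.1911, 3.0) = 79.272


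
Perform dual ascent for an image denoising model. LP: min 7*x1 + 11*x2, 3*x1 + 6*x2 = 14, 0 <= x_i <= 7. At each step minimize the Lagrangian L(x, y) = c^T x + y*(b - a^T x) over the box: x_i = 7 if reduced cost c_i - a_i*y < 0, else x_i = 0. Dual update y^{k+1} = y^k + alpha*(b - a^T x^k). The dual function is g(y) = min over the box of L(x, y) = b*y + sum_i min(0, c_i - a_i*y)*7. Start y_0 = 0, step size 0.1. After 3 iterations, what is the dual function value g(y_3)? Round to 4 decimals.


Dual ascent for LP: min 7*x1 + 11*x2, 3*x1 + 6*x2 = 14, 0 <= x_i <= 7
Step 1: y^k = 0.0, reduced costs: (7.0, 11.0)
  x^k = (0.0, 0.0), subgradient = b - a^T x = 14.0
  y^{k+1} = 0.0 + 0.1*14.0 = 1.4
Step 2: y^k = 1.4, reduced costs: (2.8, 2.6)
  x^k = (0.0, 0.0), subgradient = b - a^T x = 14.0
  y^{k+1} = 1.4 + 0.1*14.0 = 2.8
Step 3: y^k = 2.8, reduced costs: (-1.4, -5.8)
  x^k = (7.0, 7.0), subgradient = b - a^T x = -49.0
  y^{k+1} = 2.8 + 0.1*-49.0 = -2.1
Dual objective at y_3 = -2.1: reduced costs (13.3, 23.6), box minimizer x = (0.0, 0.0)
g(y_3) = b*y + (c1 - a1*y)*x1 + (c2 - a2*y)*x2 = 14*(-2.1) + 13.3*0.0 + 23.6*0.0 = -29.4 + 0.0 + 0.0 = -29.4


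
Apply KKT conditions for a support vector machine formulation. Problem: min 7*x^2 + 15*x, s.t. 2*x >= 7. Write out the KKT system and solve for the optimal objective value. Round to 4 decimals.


Step 1: Try lambda = 0 (constraint inactive).
x_unc = -15/(2*7) = -1.0714
Check: 2*-1.0714 = -2.1428 < 7 -- violated!
Step 2: Constraint must be active: 2*x = 7
x* = 7/2 = 3.5
lambda = (2*7*3.5 + 15)/2 = 32.0
Step 3: Compute optimal value.
f(x*) = 7*3.5^2 + 15*3.5 = 138.25


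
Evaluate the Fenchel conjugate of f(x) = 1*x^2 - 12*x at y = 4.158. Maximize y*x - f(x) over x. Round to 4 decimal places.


f*(y) = sup_x {y*x - a*x^2 - b*x} = sup_x {(y-b)*x - a*x^2}
FOC: (y - b) - 2a*x = 0 => x* = (y - b)/(2a)
x* = (4.158 + 12)/(2*1) = 8.079
f*(4.158) = (y-b)^2/(4a) = (4.158 + 12)^2/(4*1)
= 261.081/4 = 65.2702


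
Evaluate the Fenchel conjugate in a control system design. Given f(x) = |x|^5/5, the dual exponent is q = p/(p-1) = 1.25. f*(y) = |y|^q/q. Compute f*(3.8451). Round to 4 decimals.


The conjugate exponent q satisfies 1/p + 1/q = 1.
p = 5, so q = 5/(5 - 1) = 1.25
|y|^q = 3.8451^1.25 = 5.3844
f*(3.8451) = 5.3844 / 1.25 = 4.3075


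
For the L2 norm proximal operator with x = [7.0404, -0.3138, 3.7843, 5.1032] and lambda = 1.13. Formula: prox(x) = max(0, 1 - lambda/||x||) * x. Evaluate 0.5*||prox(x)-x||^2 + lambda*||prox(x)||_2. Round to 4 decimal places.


Step 1: Compute ||x||.
||x|| = 9.4884
Step 2: Compute scaling factor.
scale = max(0, 1 - 1.13/9.4884) = 0.8809
Step 3: prox(x) = [6.2019, -0.2764, 3.3336, 4.4954]
||prox(x)|| = 8.3584
Step 4: Proximal objective.
0.5*||prox-x||^2 = 0.6385
lambda*||prox|| = 9.445
Total = 10.0834


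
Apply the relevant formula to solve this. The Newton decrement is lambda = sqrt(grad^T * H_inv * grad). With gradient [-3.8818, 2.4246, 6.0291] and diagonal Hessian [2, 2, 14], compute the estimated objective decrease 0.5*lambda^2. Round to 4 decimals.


Step 1: H is diagonal, so H^(-1) * g = [-1.9409, 1.2123, 0.4307].
Step 2: g^T H^(-1) g = sum_i g_i^2 / H_ii
  = (-3.8818)^2/2 + (2.4246)^2/2 + (6.0291)^2/14
  = 7.5342 + 2.9393 + 2.5964 = 13.07
Step 3: Objective decrease = 0.5 * g^T H^(-1) g = 6.535


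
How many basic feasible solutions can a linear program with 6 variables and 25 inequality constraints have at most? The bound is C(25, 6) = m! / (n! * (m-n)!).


Each vertex corresponds to some choice of n active constraints out of m, so the number of vertices is at most C(m, n) = m! / (n!(m-n)!).
m = 25, n = 6
Numerator: 25 * 24 * 23 * 22 * 21 * 20
Denominator: 6! = 720
C(25, 6) = 177100


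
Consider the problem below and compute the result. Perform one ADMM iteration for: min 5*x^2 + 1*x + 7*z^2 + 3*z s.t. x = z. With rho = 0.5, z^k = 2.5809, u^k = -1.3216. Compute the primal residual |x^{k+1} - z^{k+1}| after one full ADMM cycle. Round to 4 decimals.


ADMM iteration with rho = 0.5, z^k = 2.5809, u^k = -1.3216
Step 1: x-update.
Minimize 5*x^2 + 1*x + (0.5/2)*(x - 2.5809 - 1.3216)^2
FOC: (2*5 + 0.5)*x = -1 + 0.5*(2.5809 + 1.3216)
x^{k+1} = 0.0906
Step 2: z-update.
Minimize 7*z^2 + 3*z + (0.5/2)*(0.0906 - z - 1.3216)^2
FOC: (2*7 + 0.5)*z = -3 + 0.5*(0.0906 - 1.3216)
z^{k+1} = -0.2493
Step 3: u-update.
u^{k+1} = -1.3216 + 0.0906 + 0.2493 = -0.9817
Step 4: Primal residual = |0.0906 + 0.2493| = 0.3399


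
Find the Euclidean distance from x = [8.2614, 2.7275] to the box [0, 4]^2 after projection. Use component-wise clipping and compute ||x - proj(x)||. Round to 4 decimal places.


Project each component onto [0, 4].
clip(8.2614) = 4.0, clip(2.7275) = 2.7275
Projection = [4.0, 2.7275]
Squared diffs: [18.1595, 0.0]
Distance = sqrt(18.1595) = 4.2614


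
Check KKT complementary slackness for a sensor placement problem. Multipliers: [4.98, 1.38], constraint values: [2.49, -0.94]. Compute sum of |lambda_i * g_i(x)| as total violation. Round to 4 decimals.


KKT complementary slackness check:
lambda_1 * g_1 = 4.98 * 2.49 = 12.4002
lambda_2 * g_2 = 1.38 * -0.94 = -1.2972
Total violation = 12.4002 + 1.2972 = 13.6974


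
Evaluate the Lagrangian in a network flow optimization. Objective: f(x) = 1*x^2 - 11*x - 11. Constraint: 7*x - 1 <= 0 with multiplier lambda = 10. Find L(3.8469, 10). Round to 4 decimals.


Step 1: Evaluate f(x).
f(3.8469) = 1*3.8469^2 - 11*3.8469 - 11 = -38.5173
Step 2: Evaluate g(x).
g(3.8469) = 7*3.8469 - 1 = 25.9283
Step 3: Compute Lagrangian.
L = -38.5173 + 10*25.9283 = 220.7657


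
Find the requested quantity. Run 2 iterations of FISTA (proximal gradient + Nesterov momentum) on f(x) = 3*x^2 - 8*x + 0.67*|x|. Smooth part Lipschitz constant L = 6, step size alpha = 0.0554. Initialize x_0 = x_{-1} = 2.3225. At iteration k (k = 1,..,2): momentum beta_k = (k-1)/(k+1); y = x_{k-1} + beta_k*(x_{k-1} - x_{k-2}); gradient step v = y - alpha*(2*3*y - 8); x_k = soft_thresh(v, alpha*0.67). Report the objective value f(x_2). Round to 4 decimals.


FISTA on f(x) = 3*x^2 - 8*x + 0.67*|x|
L = 6, alpha = 0.0554
Iteration 1: beta = 0.0, y = 2.3225 + 0.0*(2.3225 - 2.3225) = 2.3225
  grad(y) = 5.935, v = y - alpha*grad = 1.9937
  prox(v) = soft_thresh(1.9937, 0.0371) = 1.9566
Iteration 2: beta = 0.3333, y = 1.9566 + 0.3333*(1.9566 - 2.3225) = 1.8346
  grad(y) = 3.0077, v = y - alpha*grad = 1.668
  prox(v) = soft_thresh(1.668, 0.0371) = 1.6309
f(x_2) = 3*1.6309^2 - 8*1.6309 + 0.67*|1.6309| = -3.9751


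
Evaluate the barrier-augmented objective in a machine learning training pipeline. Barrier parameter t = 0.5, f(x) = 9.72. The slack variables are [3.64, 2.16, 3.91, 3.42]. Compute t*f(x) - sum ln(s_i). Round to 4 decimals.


Step 1: Compute log-barrier.
ln values: [1.292, 0.7701, 1.3635, 1.2296]
phi = -(1.292 + 0.7701 + 1.3635 + 1.2296) = -4.6553
Step 2: Compute augmented objective.
t*f(x) = 0.5*9.72 = 4.86
Total = 4.86 - 4.6553 = 0.2047


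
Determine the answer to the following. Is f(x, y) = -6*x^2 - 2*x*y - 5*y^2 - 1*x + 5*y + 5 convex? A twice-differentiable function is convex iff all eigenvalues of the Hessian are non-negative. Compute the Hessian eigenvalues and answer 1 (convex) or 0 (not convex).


The Hessian of f(x,y) = -6*x^2 - 2*x*y - 5*y^2 - 1*x + 5*y + 5 is:
H = [[-12, -2], [-2, -10]]
Trace = -12 - 10 = -22
Determinant = -12*-10 - (-2)^2 = 116
Discriminant = (-22)^2 - 4*116 = 20.0
Eigenvalues: lambda_1 = -13.2361, lambda_2 = -8.7639
The function is not convex.

0


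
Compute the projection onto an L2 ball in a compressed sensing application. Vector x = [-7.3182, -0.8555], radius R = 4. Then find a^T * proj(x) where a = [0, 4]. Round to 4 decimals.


Step 1: Compute ||x|| (intermediates to 6 decimals).
||x|| = sqrt((-7.3182)^2 + (-0.8555)^2) = 7.368034
Step 2: Project.
Since ||x|| > R, scale = R/||x|| = 4/7.368034 = 0.542886, proj(x) = scale * x
proj(x) = [-3.972948, -0.464439]
Step 3: Dot product.
a^T * proj(x) = 0*(-3.972948) + 4*(-0.464439) = -1.8578


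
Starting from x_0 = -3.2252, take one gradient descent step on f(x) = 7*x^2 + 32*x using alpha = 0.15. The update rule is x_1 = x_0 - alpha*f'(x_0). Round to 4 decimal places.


We compute the gradient at x_0 and apply the update.
f'(x) = 14*x + 32
f'(-3.2252) = 14*-3.2252 + 32 = -13.1528
x_1 = -3.2252 - 0.15*-13.1528 = -1.2523


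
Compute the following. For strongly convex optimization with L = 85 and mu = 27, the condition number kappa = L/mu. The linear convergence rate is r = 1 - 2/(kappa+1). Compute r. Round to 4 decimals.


Step 1: Compute the condition number.
kappa = L/mu = 85/27 = 3.1481
Step 2: Compute the convergence rate.
r = 1 - 2/(kappa + 1) = 1 - 2*mu/(L + mu) = (L - mu)/(L + mu) = 58/112 = 0.5179


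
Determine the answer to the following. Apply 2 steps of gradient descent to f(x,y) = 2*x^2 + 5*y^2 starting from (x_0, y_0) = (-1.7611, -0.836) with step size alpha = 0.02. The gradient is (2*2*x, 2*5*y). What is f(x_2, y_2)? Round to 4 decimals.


Gradient descent on f(x,y) = 2*x^2 + 5*y^2.
Starting point: (-1.7611, -0.836), alpha = 0.02
Step 1: grad_x = 2*2*-1.7611 = -7.0444, grad_y = 2*5*-0.836 = -8.36
  x_1 = -1.7611 - 0.02*-7.0444 = -1.6202
  y_1 = -0.836 - 0.02*-8.36 = -0.6688
Step 2: grad_x = 2*2*-1.6202 = -6.4808, grad_y = 2*5*-0.6688 = -6.688
  x_2 = -1.6202 - 0.02*-6.4808 = -1.4906
  y_2 = -0.6688 - 0.02*-6.688 = -0.535
f(-1.4906, -0.535) = 2*(-1.4906)^2 + 5*(-0.535)^2 = 5.8751


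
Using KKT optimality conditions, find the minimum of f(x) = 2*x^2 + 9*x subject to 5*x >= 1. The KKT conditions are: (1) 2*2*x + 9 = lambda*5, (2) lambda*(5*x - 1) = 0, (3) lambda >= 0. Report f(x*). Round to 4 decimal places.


Step 1: Try lambda = 0 (constraint inactive).
x_unc = -9/(2*2) = -2.25
Check: 5*-2.25 = -11.25 < 1 -- violated!
Step 2: Constraint must be active: 5*x = 1
x* = 1/5 = 0.2
lambda = (2*2*0.2 + 9)/5 = 1.96
Step 3: Compute optimal value.
f(x*) = 2*0.2^2 + 9*0.2 = 1.88


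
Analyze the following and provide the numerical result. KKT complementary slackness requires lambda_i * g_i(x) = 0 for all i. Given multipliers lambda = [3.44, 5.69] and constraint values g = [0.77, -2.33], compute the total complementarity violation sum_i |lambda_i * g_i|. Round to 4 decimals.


KKT complementary slackness check:
lambda_1 * g_1 = 3.44 * 0.77 = 2.6488
lambda_2 * g_2 = 5.69 * -2.33 = -13.2577
Total violation = 2.6488 + 13.2577 = 15.9065
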